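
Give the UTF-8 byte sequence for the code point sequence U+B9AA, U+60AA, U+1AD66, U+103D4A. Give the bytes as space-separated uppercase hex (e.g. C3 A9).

EB A6 AA E6 82 AA F0 9A B5 A6 F4 83 B5 8A

U+B9AA: 3-byte form → EB A6 AA.
U+60AA: 3-byte form → E6 82 AA.
U+1AD66: 4-byte form → F0 9A B5 A6.
U+103D4A: 4-byte form → F4 83 B5 8A.
Concatenated (14 bytes): EB A6 AA E6 82 AA F0 9A B5 A6 F4 83 B5 8A.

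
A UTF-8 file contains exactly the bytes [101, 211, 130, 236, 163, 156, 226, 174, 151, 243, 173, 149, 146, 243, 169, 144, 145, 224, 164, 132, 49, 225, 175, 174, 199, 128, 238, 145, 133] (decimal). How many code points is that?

Byte at offset 0: 0x65 = 01100101 → 1-byte char (#1). Advance 1.
Byte at offset 1: 0xD3 = 11010011 → 2-byte char (#2). Advance 2.
Byte at offset 3: 0xEC = 11101100 → 3-byte char (#3). Advance 3.
Byte at offset 6: 0xE2 = 11100010 → 3-byte char (#4). Advance 3.
Byte at offset 9: 0xF3 = 11110011 → 4-byte char (#5). Advance 4.
Byte at offset 13: 0xF3 = 11110011 → 4-byte char (#6). Advance 4.
Byte at offset 17: 0xE0 = 11100000 → 3-byte char (#7). Advance 3.
Byte at offset 20: 0x31 = 00110001 → 1-byte char (#8). Advance 1.
Byte at offset 21: 0xE1 = 11100001 → 3-byte char (#9). Advance 3.
Byte at offset 24: 0xC7 = 11000111 → 2-byte char (#10). Advance 2.
Byte at offset 26: 0xEE = 11101110 → 3-byte char (#11). Advance 3.
Reached end at offset 29 after 11 code points.

11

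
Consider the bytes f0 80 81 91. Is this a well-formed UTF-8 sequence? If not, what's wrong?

Leading byte 0xF0 = 11110000 → 4-byte form.
Continuation bytes all match 10xxxxxx. Payload decodes to 0x51.
But 0x51 < 0x10000, the minimum for a 4-byte sequence — this is an overlong encoding.

invalid (overlong encoding)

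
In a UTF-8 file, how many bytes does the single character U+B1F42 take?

U+B1F42 = 0xB1F42. UTF-8 uses 1 byte below 0x80, 2 below 0x800, 3 below 0x10000, 4 up to 0x10FFFF. 0xB1F42 is in U+10000–U+10FFFF → 4 bytes.

4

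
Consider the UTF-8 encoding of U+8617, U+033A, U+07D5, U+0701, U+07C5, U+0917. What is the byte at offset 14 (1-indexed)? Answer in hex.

0x97

1-indexed offset 14 is 0-indexed offset 13.
U+8617 → 3-byte form E8 98 97 at offsets 0–2.
U+033A → 2-byte form CC BA at offsets 3–4.
U+07D5 → 2-byte form DF 95 at offsets 5–6.
U+0701 → 2-byte form DC 81 at offsets 7–8.
U+07C5 → 2-byte form DF 85 at offsets 9–10.
U+0917 → 3-byte form E0 A4 97 at offsets 11–13.
Offset 13 falls in char 6's range; it's byte 3 of E0 A4 97 = 0x97.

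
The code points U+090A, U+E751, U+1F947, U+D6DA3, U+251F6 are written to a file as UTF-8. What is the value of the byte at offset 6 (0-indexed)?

U+090A → 3-byte form E0 A4 8A at offsets 0–2.
U+E751 → 3-byte form EE 9D 91 at offsets 3–5.
U+1F947 → 4-byte form F0 9F A5 87 at offsets 6–9.
Offset 6 falls in char 3's range; it's byte 1 of F0 9F A5 87 = 0xF0.

0xF0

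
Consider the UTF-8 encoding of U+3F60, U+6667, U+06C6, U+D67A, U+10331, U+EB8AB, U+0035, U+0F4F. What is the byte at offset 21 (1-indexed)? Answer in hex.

1-indexed offset 21 is 0-indexed offset 20.
U+3F60 → 3-byte form E3 BD A0 at offsets 0–2.
U+6667 → 3-byte form E6 99 A7 at offsets 3–5.
U+06C6 → 2-byte form DB 86 at offsets 6–7.
U+D67A → 3-byte form ED 99 BA at offsets 8–10.
U+10331 → 4-byte form F0 90 8C B1 at offsets 11–14.
U+EB8AB → 4-byte form F3 AB A2 AB at offsets 15–18.
U+0035 → 1-byte form 35 at offsets 19–19.
U+0F4F → 3-byte form E0 BD 8F at offsets 20–22.
Offset 20 falls in char 8's range; it's byte 1 of E0 BD 8F = 0xE0.

0xE0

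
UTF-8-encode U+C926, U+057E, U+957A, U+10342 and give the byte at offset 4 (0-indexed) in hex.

0xBE

U+C926 → 3-byte form EC A4 A6 at offsets 0–2.
U+057E → 2-byte form D5 BE at offsets 3–4.
Offset 4 falls in char 2's range; it's byte 2 of D5 BE = 0xBE.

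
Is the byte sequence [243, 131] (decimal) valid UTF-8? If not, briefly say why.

Leading byte 0xF3 = 11110011 → 4-byte form, but only 2 bytes are present.

invalid (sequence truncated)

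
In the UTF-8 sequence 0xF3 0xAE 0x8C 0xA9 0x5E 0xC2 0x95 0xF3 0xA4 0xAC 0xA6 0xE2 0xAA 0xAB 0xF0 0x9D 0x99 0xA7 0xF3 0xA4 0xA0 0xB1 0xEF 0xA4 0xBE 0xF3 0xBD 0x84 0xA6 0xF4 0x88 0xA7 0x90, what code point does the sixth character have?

U+1D667

Offset 0: leading byte 0xF3 = 11110011 → 4-byte char #1 = F3 AE 8C A9.
Offset 4: leading byte 0x5E = 01011110 → 1-byte char #2 = 5E.
Offset 5: leading byte 0xC2 = 11000010 → 2-byte char #3 = C2 95.
Offset 7: leading byte 0xF3 = 11110011 → 4-byte char #4 = F3 A4 AC A6.
Offset 11: leading byte 0xE2 = 11100010 → 3-byte char #5 = E2 AA AB.
Offset 14: leading byte 0xF0 = 11110000 → 4-byte char #6 = F0 9D 99 A7.
Leading byte 0xF0 = 11110000 matches 11110xxx → 4-byte sequence.
Byte 1: 0xF0 = 11110000, payload 000 (3 bits).
Byte 2: 0x9D = 10011101 (10xxxxxx ✓), payload 011101.
Byte 3: 0x99 = 10011001 (10xxxxxx ✓), payload 011001.
Byte 4: 0xA7 = 10100111 (10xxxxxx ✓), payload 100111.
Concatenate: 000011101011001100111 = 0x1D667 (21 bits → U+1D667).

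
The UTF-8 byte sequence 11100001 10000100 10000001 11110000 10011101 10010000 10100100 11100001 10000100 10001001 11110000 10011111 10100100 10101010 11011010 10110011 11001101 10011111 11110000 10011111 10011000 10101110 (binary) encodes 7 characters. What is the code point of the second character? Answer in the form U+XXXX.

U+1D424

Offset 0: leading byte 0xE1 = 11100001 → 3-byte char #1 = E1 84 81.
Offset 3: leading byte 0xF0 = 11110000 → 4-byte char #2 = F0 9D 90 A4.
Leading byte 0xF0 = 11110000 matches 11110xxx → 4-byte sequence.
Byte 1: 0xF0 = 11110000, payload 000 (3 bits).
Byte 2: 0x9D = 10011101 (10xxxxxx ✓), payload 011101.
Byte 3: 0x90 = 10010000 (10xxxxxx ✓), payload 010000.
Byte 4: 0xA4 = 10100100 (10xxxxxx ✓), payload 100100.
Concatenate: 000011101010000100100 = 0x1D424 (21 bits → U+1D424).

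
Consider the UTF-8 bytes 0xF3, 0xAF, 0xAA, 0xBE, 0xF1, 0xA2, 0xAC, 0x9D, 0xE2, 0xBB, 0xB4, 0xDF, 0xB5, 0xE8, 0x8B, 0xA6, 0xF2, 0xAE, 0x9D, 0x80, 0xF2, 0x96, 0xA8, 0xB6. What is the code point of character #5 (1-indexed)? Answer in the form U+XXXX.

U+82E6

Offset 0: leading byte 0xF3 = 11110011 → 4-byte char #1 = F3 AF AA BE.
Offset 4: leading byte 0xF1 = 11110001 → 4-byte char #2 = F1 A2 AC 9D.
Offset 8: leading byte 0xE2 = 11100010 → 3-byte char #3 = E2 BB B4.
Offset 11: leading byte 0xDF = 11011111 → 2-byte char #4 = DF B5.
Offset 13: leading byte 0xE8 = 11101000 → 3-byte char #5 = E8 8B A6.
Leading byte 0xE8 = 11101000 matches 1110xxxx → 3-byte sequence.
Byte 1: 0xE8 = 11101000, payload 1000 (4 bits).
Byte 2: 0x8B = 10001011 (10xxxxxx ✓), payload 001011.
Byte 3: 0xA6 = 10100110 (10xxxxxx ✓), payload 100110.
Concatenate: 1000001011100110 = 0x82E6 (16 bits → U+82E6).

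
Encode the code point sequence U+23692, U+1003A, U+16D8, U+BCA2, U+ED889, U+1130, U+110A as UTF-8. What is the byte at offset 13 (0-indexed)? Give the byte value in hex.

0xA2

U+23692 → 4-byte form F0 A3 9A 92 at offsets 0–3.
U+1003A → 4-byte form F0 90 80 BA at offsets 4–7.
U+16D8 → 3-byte form E1 9B 98 at offsets 8–10.
U+BCA2 → 3-byte form EB B2 A2 at offsets 11–13.
Offset 13 falls in char 4's range; it's byte 3 of EB B2 A2 = 0xA2.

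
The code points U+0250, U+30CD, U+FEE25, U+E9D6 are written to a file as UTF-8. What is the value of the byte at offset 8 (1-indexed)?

1-indexed offset 8 is 0-indexed offset 7.
U+0250 → 2-byte form C9 90 at offsets 0–1.
U+30CD → 3-byte form E3 83 8D at offsets 2–4.
U+FEE25 → 4-byte form F3 BE B8 A5 at offsets 5–8.
Offset 7 falls in char 3's range; it's byte 3 of F3 BE B8 A5 = 0xB8.

0xB8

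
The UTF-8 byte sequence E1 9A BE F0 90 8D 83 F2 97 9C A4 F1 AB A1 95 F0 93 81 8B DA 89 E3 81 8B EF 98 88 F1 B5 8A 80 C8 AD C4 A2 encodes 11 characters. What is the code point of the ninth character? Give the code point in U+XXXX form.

U+75280

Offset 0: leading byte 0xE1 = 11100001 → 3-byte char #1 = E1 9A BE.
Offset 3: leading byte 0xF0 = 11110000 → 4-byte char #2 = F0 90 8D 83.
Offset 7: leading byte 0xF2 = 11110010 → 4-byte char #3 = F2 97 9C A4.
Offset 11: leading byte 0xF1 = 11110001 → 4-byte char #4 = F1 AB A1 95.
Offset 15: leading byte 0xF0 = 11110000 → 4-byte char #5 = F0 93 81 8B.
Offset 19: leading byte 0xDA = 11011010 → 2-byte char #6 = DA 89.
Offset 21: leading byte 0xE3 = 11100011 → 3-byte char #7 = E3 81 8B.
Offset 24: leading byte 0xEF = 11101111 → 3-byte char #8 = EF 98 88.
Offset 27: leading byte 0xF1 = 11110001 → 4-byte char #9 = F1 B5 8A 80.
Leading byte 0xF1 = 11110001 matches 11110xxx → 4-byte sequence.
Byte 1: 0xF1 = 11110001, payload 001 (3 bits).
Byte 2: 0xB5 = 10110101 (10xxxxxx ✓), payload 110101.
Byte 3: 0x8A = 10001010 (10xxxxxx ✓), payload 001010.
Byte 4: 0x80 = 10000000 (10xxxxxx ✓), payload 000000.
Concatenate: 001110101001010000000 = 0x75280 (21 bits → U+75280).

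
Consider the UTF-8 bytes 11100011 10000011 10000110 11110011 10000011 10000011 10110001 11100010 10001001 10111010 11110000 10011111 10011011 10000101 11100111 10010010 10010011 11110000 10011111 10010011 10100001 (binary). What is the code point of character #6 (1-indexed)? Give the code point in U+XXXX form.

Offset 0: leading byte 0xE3 = 11100011 → 3-byte char #1 = E3 83 86.
Offset 3: leading byte 0xF3 = 11110011 → 4-byte char #2 = F3 83 83 B1.
Offset 7: leading byte 0xE2 = 11100010 → 3-byte char #3 = E2 89 BA.
Offset 10: leading byte 0xF0 = 11110000 → 4-byte char #4 = F0 9F 9B 85.
Offset 14: leading byte 0xE7 = 11100111 → 3-byte char #5 = E7 92 93.
Offset 17: leading byte 0xF0 = 11110000 → 4-byte char #6 = F0 9F 93 A1.
Leading byte 0xF0 = 11110000 matches 11110xxx → 4-byte sequence.
Byte 1: 0xF0 = 11110000, payload 000 (3 bits).
Byte 2: 0x9F = 10011111 (10xxxxxx ✓), payload 011111.
Byte 3: 0x93 = 10010011 (10xxxxxx ✓), payload 010011.
Byte 4: 0xA1 = 10100001 (10xxxxxx ✓), payload 100001.
Concatenate: 000011111010011100001 = 0x1F4E1 (21 bits → U+1F4E1).

U+1F4E1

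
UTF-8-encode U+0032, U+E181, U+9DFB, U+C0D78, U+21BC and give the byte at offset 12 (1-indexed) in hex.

0xE2

1-indexed offset 12 is 0-indexed offset 11.
U+0032 → 1-byte form 32 at offsets 0–0.
U+E181 → 3-byte form EE 86 81 at offsets 1–3.
U+9DFB → 3-byte form E9 B7 BB at offsets 4–6.
U+C0D78 → 4-byte form F3 80 B5 B8 at offsets 7–10.
U+21BC → 3-byte form E2 86 BC at offsets 11–13.
Offset 11 falls in char 5's range; it's byte 1 of E2 86 BC = 0xE2.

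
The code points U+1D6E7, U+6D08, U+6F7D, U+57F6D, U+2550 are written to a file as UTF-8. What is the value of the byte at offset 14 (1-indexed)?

1-indexed offset 14 is 0-indexed offset 13.
U+1D6E7 → 4-byte form F0 9D 9B A7 at offsets 0–3.
U+6D08 → 3-byte form E6 B4 88 at offsets 4–6.
U+6F7D → 3-byte form E6 BD BD at offsets 7–9.
U+57F6D → 4-byte form F1 97 BD AD at offsets 10–13.
Offset 13 falls in char 4's range; it's byte 4 of F1 97 BD AD = 0xAD.

0xAD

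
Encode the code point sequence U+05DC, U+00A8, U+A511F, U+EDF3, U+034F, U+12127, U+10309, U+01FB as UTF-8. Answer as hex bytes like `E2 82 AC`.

D7 9C C2 A8 F2 A5 84 9F EE B7 B3 CD 8F F0 92 84 A7 F0 90 8C 89 C7 BB

U+05DC: 2-byte form → D7 9C.
U+00A8: 2-byte form → C2 A8.
U+A511F: 4-byte form → F2 A5 84 9F.
U+EDF3: 3-byte form → EE B7 B3.
U+034F: 2-byte form → CD 8F.
U+12127: 4-byte form → F0 92 84 A7.
U+10309: 4-byte form → F0 90 8C 89.
U+01FB: 2-byte form → C7 BB.
Concatenated (23 bytes): D7 9C C2 A8 F2 A5 84 9F EE B7 B3 CD 8F F0 92 84 A7 F0 90 8C 89 C7 BB.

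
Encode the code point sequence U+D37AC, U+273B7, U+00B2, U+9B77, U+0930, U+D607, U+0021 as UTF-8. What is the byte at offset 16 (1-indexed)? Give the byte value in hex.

0xB0

1-indexed offset 16 is 0-indexed offset 15.
U+D37AC → 4-byte form F3 93 9E AC at offsets 0–3.
U+273B7 → 4-byte form F0 A7 8E B7 at offsets 4–7.
U+00B2 → 2-byte form C2 B2 at offsets 8–9.
U+9B77 → 3-byte form E9 AD B7 at offsets 10–12.
U+0930 → 3-byte form E0 A4 B0 at offsets 13–15.
Offset 15 falls in char 5's range; it's byte 3 of E0 A4 B0 = 0xB0.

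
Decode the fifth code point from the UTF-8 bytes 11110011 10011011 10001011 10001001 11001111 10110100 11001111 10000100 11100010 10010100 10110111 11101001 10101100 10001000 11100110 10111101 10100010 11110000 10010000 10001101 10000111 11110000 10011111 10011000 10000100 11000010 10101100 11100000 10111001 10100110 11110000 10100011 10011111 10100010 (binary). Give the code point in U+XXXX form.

Offset 0: leading byte 0xF3 = 11110011 → 4-byte char #1 = F3 9B 8B 89.
Offset 4: leading byte 0xCF = 11001111 → 2-byte char #2 = CF B4.
Offset 6: leading byte 0xCF = 11001111 → 2-byte char #3 = CF 84.
Offset 8: leading byte 0xE2 = 11100010 → 3-byte char #4 = E2 94 B7.
Offset 11: leading byte 0xE9 = 11101001 → 3-byte char #5 = E9 AC 88.
Leading byte 0xE9 = 11101001 matches 1110xxxx → 3-byte sequence.
Byte 1: 0xE9 = 11101001, payload 1001 (4 bits).
Byte 2: 0xAC = 10101100 (10xxxxxx ✓), payload 101100.
Byte 3: 0x88 = 10001000 (10xxxxxx ✓), payload 001000.
Concatenate: 1001101100001000 = 0x9B08 (16 bits → U+9B08).

U+9B08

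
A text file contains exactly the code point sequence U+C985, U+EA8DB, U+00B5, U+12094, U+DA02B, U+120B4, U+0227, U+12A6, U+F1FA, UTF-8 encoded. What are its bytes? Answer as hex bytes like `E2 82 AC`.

EC A6 85 F3 AA A3 9B C2 B5 F0 92 82 94 F3 9A 80 AB F0 92 82 B4 C8 A7 E1 8A A6 EF 87 BA

U+C985: 3-byte form → EC A6 85.
U+EA8DB: 4-byte form → F3 AA A3 9B.
U+00B5: 2-byte form → C2 B5.
U+12094: 4-byte form → F0 92 82 94.
U+DA02B: 4-byte form → F3 9A 80 AB.
U+120B4: 4-byte form → F0 92 82 B4.
U+0227: 2-byte form → C8 A7.
U+12A6: 3-byte form → E1 8A A6.
U+F1FA: 3-byte form → EF 87 BA.
Concatenated (29 bytes): EC A6 85 F3 AA A3 9B C2 B5 F0 92 82 94 F3 9A 80 AB F0 92 82 B4 C8 A7 E1 8A A6 EF 87 BA.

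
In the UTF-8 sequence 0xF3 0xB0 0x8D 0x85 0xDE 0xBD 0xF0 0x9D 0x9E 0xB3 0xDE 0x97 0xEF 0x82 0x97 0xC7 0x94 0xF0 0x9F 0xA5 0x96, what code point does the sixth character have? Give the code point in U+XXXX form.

Offset 0: leading byte 0xF3 = 11110011 → 4-byte char #1 = F3 B0 8D 85.
Offset 4: leading byte 0xDE = 11011110 → 2-byte char #2 = DE BD.
Offset 6: leading byte 0xF0 = 11110000 → 4-byte char #3 = F0 9D 9E B3.
Offset 10: leading byte 0xDE = 11011110 → 2-byte char #4 = DE 97.
Offset 12: leading byte 0xEF = 11101111 → 3-byte char #5 = EF 82 97.
Offset 15: leading byte 0xC7 = 11000111 → 2-byte char #6 = C7 94.
Leading byte 0xC7 = 11000111 matches 110xxxxx → 2-byte sequence.
Byte 1: 0xC7 = 11000111, payload 00111 (5 bits).
Byte 2: 0x94 = 10010100 (10xxxxxx ✓), payload 010100.
Concatenate: 00111010100 = 0x1D4 (11 bits → U+01D4).

U+01D4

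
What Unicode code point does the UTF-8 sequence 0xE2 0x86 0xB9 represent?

Leading byte 0xE2 = 11100010 matches 1110xxxx → 3-byte sequence.
Byte 1: 0xE2 = 11100010, payload 0010 (4 bits).
Byte 2: 0x86 = 10000110 (10xxxxxx ✓), payload 000110.
Byte 3: 0xB9 = 10111001 (10xxxxxx ✓), payload 111001.
Concatenate: 0010000110111001 = 0x21B9 (16 bits → U+21B9).

U+21B9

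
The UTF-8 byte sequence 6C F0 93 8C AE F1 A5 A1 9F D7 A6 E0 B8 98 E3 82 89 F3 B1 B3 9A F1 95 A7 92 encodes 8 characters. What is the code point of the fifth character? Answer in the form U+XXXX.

U+0E18

Offset 0: leading byte 0x6C = 01101100 → 1-byte char #1 = 6C.
Offset 1: leading byte 0xF0 = 11110000 → 4-byte char #2 = F0 93 8C AE.
Offset 5: leading byte 0xF1 = 11110001 → 4-byte char #3 = F1 A5 A1 9F.
Offset 9: leading byte 0xD7 = 11010111 → 2-byte char #4 = D7 A6.
Offset 11: leading byte 0xE0 = 11100000 → 3-byte char #5 = E0 B8 98.
Leading byte 0xE0 = 11100000 matches 1110xxxx → 3-byte sequence.
Byte 1: 0xE0 = 11100000, payload 0000 (4 bits).
Byte 2: 0xB8 = 10111000 (10xxxxxx ✓), payload 111000.
Byte 3: 0x98 = 10011000 (10xxxxxx ✓), payload 011000.
Concatenate: 0000111000011000 = 0xE18 (16 bits → U+0E18).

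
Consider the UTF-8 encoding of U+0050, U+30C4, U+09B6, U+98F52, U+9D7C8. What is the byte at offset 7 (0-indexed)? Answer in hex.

U+0050 → 1-byte form 50 at offsets 0–0.
U+30C4 → 3-byte form E3 83 84 at offsets 1–3.
U+09B6 → 3-byte form E0 A6 B6 at offsets 4–6.
U+98F52 → 4-byte form F2 98 BD 92 at offsets 7–10.
Offset 7 falls in char 4's range; it's byte 1 of F2 98 BD 92 = 0xF2.

0xF2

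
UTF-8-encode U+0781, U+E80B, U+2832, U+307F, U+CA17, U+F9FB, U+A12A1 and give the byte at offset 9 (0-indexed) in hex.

U+0781 → 2-byte form DE 81 at offsets 0–1.
U+E80B → 3-byte form EE A0 8B at offsets 2–4.
U+2832 → 3-byte form E2 A0 B2 at offsets 5–7.
U+307F → 3-byte form E3 81 BF at offsets 8–10.
Offset 9 falls in char 4's range; it's byte 2 of E3 81 BF = 0x81.

0x81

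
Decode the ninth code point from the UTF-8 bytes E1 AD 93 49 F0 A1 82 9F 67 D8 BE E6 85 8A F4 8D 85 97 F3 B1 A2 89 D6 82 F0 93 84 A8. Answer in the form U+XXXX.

U+0582

Offset 0: leading byte 0xE1 = 11100001 → 3-byte char #1 = E1 AD 93.
Offset 3: leading byte 0x49 = 01001001 → 1-byte char #2 = 49.
Offset 4: leading byte 0xF0 = 11110000 → 4-byte char #3 = F0 A1 82 9F.
Offset 8: leading byte 0x67 = 01100111 → 1-byte char #4 = 67.
Offset 9: leading byte 0xD8 = 11011000 → 2-byte char #5 = D8 BE.
Offset 11: leading byte 0xE6 = 11100110 → 3-byte char #6 = E6 85 8A.
Offset 14: leading byte 0xF4 = 11110100 → 4-byte char #7 = F4 8D 85 97.
Offset 18: leading byte 0xF3 = 11110011 → 4-byte char #8 = F3 B1 A2 89.
Offset 22: leading byte 0xD6 = 11010110 → 2-byte char #9 = D6 82.
Leading byte 0xD6 = 11010110 matches 110xxxxx → 2-byte sequence.
Byte 1: 0xD6 = 11010110, payload 10110 (5 bits).
Byte 2: 0x82 = 10000010 (10xxxxxx ✓), payload 000010.
Concatenate: 10110000010 = 0x582 (11 bits → U+0582).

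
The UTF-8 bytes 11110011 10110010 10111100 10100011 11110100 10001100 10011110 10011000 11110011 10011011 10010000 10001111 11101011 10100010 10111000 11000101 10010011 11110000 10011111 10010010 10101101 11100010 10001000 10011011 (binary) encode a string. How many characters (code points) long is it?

7

Byte at offset 0: 0xF3 = 11110011 → 4-byte char (#1). Advance 4.
Byte at offset 4: 0xF4 = 11110100 → 4-byte char (#2). Advance 4.
Byte at offset 8: 0xF3 = 11110011 → 4-byte char (#3). Advance 4.
Byte at offset 12: 0xEB = 11101011 → 3-byte char (#4). Advance 3.
Byte at offset 15: 0xC5 = 11000101 → 2-byte char (#5). Advance 2.
Byte at offset 17: 0xF0 = 11110000 → 4-byte char (#6). Advance 4.
Byte at offset 21: 0xE2 = 11100010 → 3-byte char (#7). Advance 3.
Reached end at offset 24 after 7 code points.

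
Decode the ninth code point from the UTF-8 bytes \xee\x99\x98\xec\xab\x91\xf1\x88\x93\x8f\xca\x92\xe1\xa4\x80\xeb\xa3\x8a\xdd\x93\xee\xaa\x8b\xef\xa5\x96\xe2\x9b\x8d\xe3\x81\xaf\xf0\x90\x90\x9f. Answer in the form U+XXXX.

U+F956

Offset 0: leading byte 0xEE = 11101110 → 3-byte char #1 = EE 99 98.
Offset 3: leading byte 0xEC = 11101100 → 3-byte char #2 = EC AB 91.
Offset 6: leading byte 0xF1 = 11110001 → 4-byte char #3 = F1 88 93 8F.
Offset 10: leading byte 0xCA = 11001010 → 2-byte char #4 = CA 92.
Offset 12: leading byte 0xE1 = 11100001 → 3-byte char #5 = E1 A4 80.
Offset 15: leading byte 0xEB = 11101011 → 3-byte char #6 = EB A3 8A.
Offset 18: leading byte 0xDD = 11011101 → 2-byte char #7 = DD 93.
Offset 20: leading byte 0xEE = 11101110 → 3-byte char #8 = EE AA 8B.
Offset 23: leading byte 0xEF = 11101111 → 3-byte char #9 = EF A5 96.
Leading byte 0xEF = 11101111 matches 1110xxxx → 3-byte sequence.
Byte 1: 0xEF = 11101111, payload 1111 (4 bits).
Byte 2: 0xA5 = 10100101 (10xxxxxx ✓), payload 100101.
Byte 3: 0x96 = 10010110 (10xxxxxx ✓), payload 010110.
Concatenate: 1111100101010110 = 0xF956 (16 bits → U+F956).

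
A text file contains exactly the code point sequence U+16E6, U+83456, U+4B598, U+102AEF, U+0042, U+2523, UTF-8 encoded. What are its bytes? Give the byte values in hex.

E1 9B A6 F2 83 91 96 F1 8B 96 98 F4 82 AB AF 42 E2 94 A3

U+16E6: 3-byte form → E1 9B A6.
U+83456: 4-byte form → F2 83 91 96.
U+4B598: 4-byte form → F1 8B 96 98.
U+102AEF: 4-byte form → F4 82 AB AF.
U+0042: 1-byte form → 42.
U+2523: 3-byte form → E2 94 A3.
Concatenated (19 bytes): E1 9B A6 F2 83 91 96 F1 8B 96 98 F4 82 AB AF 42 E2 94 A3.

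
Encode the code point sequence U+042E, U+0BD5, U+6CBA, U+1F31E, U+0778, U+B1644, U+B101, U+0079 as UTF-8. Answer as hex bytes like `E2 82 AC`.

D0 AE E0 AF 95 E6 B2 BA F0 9F 8C 9E DD B8 F2 B1 99 84 EB 84 81 79

U+042E: 2-byte form → D0 AE.
U+0BD5: 3-byte form → E0 AF 95.
U+6CBA: 3-byte form → E6 B2 BA.
U+1F31E: 4-byte form → F0 9F 8C 9E.
U+0778: 2-byte form → DD B8.
U+B1644: 4-byte form → F2 B1 99 84.
U+B101: 3-byte form → EB 84 81.
U+0079: 1-byte form → 79.
Concatenated (22 bytes): D0 AE E0 AF 95 E6 B2 BA F0 9F 8C 9E DD B8 F2 B1 99 84 EB 84 81 79.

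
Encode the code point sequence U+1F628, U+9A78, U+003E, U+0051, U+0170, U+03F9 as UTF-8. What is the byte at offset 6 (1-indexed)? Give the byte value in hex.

0xA9

1-indexed offset 6 is 0-indexed offset 5.
U+1F628 → 4-byte form F0 9F 98 A8 at offsets 0–3.
U+9A78 → 3-byte form E9 A9 B8 at offsets 4–6.
Offset 5 falls in char 2's range; it's byte 2 of E9 A9 B8 = 0xA9.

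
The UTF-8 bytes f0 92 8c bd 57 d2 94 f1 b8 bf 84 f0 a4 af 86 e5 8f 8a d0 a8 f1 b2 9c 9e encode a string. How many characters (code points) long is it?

Byte at offset 0: 0xF0 = 11110000 → 4-byte char (#1). Advance 4.
Byte at offset 4: 0x57 = 01010111 → 1-byte char (#2). Advance 1.
Byte at offset 5: 0xD2 = 11010010 → 2-byte char (#3). Advance 2.
Byte at offset 7: 0xF1 = 11110001 → 4-byte char (#4). Advance 4.
Byte at offset 11: 0xF0 = 11110000 → 4-byte char (#5). Advance 4.
Byte at offset 15: 0xE5 = 11100101 → 3-byte char (#6). Advance 3.
Byte at offset 18: 0xD0 = 11010000 → 2-byte char (#7). Advance 2.
Byte at offset 20: 0xF1 = 11110001 → 4-byte char (#8). Advance 4.
Reached end at offset 24 after 8 code points.

8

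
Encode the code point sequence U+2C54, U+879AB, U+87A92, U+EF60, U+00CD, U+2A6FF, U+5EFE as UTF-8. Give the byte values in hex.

U+2C54: 3-byte form → E2 B1 94.
U+879AB: 4-byte form → F2 87 A6 AB.
U+87A92: 4-byte form → F2 87 AA 92.
U+EF60: 3-byte form → EE BD A0.
U+00CD: 2-byte form → C3 8D.
U+2A6FF: 4-byte form → F0 AA 9B BF.
U+5EFE: 3-byte form → E5 BB BE.
Concatenated (23 bytes): E2 B1 94 F2 87 A6 AB F2 87 AA 92 EE BD A0 C3 8D F0 AA 9B BF E5 BB BE.

E2 B1 94 F2 87 A6 AB F2 87 AA 92 EE BD A0 C3 8D F0 AA 9B BF E5 BB BE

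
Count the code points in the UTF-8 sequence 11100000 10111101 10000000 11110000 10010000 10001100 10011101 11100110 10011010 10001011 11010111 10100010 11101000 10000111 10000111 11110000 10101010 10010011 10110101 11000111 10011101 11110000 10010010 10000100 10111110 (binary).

8

Byte at offset 0: 0xE0 = 11100000 → 3-byte char (#1). Advance 3.
Byte at offset 3: 0xF0 = 11110000 → 4-byte char (#2). Advance 4.
Byte at offset 7: 0xE6 = 11100110 → 3-byte char (#3). Advance 3.
Byte at offset 10: 0xD7 = 11010111 → 2-byte char (#4). Advance 2.
Byte at offset 12: 0xE8 = 11101000 → 3-byte char (#5). Advance 3.
Byte at offset 15: 0xF0 = 11110000 → 4-byte char (#6). Advance 4.
Byte at offset 19: 0xC7 = 11000111 → 2-byte char (#7). Advance 2.
Byte at offset 21: 0xF0 = 11110000 → 4-byte char (#8). Advance 4.
Reached end at offset 25 after 8 code points.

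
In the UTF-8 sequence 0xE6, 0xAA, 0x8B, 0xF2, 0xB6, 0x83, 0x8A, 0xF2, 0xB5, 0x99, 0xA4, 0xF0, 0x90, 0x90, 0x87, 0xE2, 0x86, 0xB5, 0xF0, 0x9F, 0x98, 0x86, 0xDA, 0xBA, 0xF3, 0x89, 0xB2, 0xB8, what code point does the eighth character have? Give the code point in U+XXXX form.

Offset 0: leading byte 0xE6 = 11100110 → 3-byte char #1 = E6 AA 8B.
Offset 3: leading byte 0xF2 = 11110010 → 4-byte char #2 = F2 B6 83 8A.
Offset 7: leading byte 0xF2 = 11110010 → 4-byte char #3 = F2 B5 99 A4.
Offset 11: leading byte 0xF0 = 11110000 → 4-byte char #4 = F0 90 90 87.
Offset 15: leading byte 0xE2 = 11100010 → 3-byte char #5 = E2 86 B5.
Offset 18: leading byte 0xF0 = 11110000 → 4-byte char #6 = F0 9F 98 86.
Offset 22: leading byte 0xDA = 11011010 → 2-byte char #7 = DA BA.
Offset 24: leading byte 0xF3 = 11110011 → 4-byte char #8 = F3 89 B2 B8.
Leading byte 0xF3 = 11110011 matches 11110xxx → 4-byte sequence.
Byte 1: 0xF3 = 11110011, payload 011 (3 bits).
Byte 2: 0x89 = 10001001 (10xxxxxx ✓), payload 001001.
Byte 3: 0xB2 = 10110010 (10xxxxxx ✓), payload 110010.
Byte 4: 0xB8 = 10111000 (10xxxxxx ✓), payload 111000.
Concatenate: 011001001110010111000 = 0xC9CB8 (21 bits → U+C9CB8).

U+C9CB8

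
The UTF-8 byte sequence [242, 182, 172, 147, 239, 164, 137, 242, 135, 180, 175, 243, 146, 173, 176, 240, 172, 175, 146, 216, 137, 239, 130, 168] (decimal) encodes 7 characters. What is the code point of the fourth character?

Offset 0: leading byte 0xF2 = 11110010 → 4-byte char #1 = F2 B6 AC 93.
Offset 4: leading byte 0xEF = 11101111 → 3-byte char #2 = EF A4 89.
Offset 7: leading byte 0xF2 = 11110010 → 4-byte char #3 = F2 87 B4 AF.
Offset 11: leading byte 0xF3 = 11110011 → 4-byte char #4 = F3 92 AD B0.
Leading byte 0xF3 = 11110011 matches 11110xxx → 4-byte sequence.
Byte 1: 0xF3 = 11110011, payload 011 (3 bits).
Byte 2: 0x92 = 10010010 (10xxxxxx ✓), payload 010010.
Byte 3: 0xAD = 10101101 (10xxxxxx ✓), payload 101101.
Byte 4: 0xB0 = 10110000 (10xxxxxx ✓), payload 110000.
Concatenate: 011010010101101110000 = 0xD2B70 (21 bits → U+D2B70).

U+D2B70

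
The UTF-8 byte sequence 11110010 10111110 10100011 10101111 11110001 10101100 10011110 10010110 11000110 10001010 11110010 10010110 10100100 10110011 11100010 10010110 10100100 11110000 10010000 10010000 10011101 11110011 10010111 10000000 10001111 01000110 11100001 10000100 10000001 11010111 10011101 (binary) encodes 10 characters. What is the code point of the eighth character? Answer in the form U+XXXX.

U+0046

Offset 0: leading byte 0xF2 = 11110010 → 4-byte char #1 = F2 BE A3 AF.
Offset 4: leading byte 0xF1 = 11110001 → 4-byte char #2 = F1 AC 9E 96.
Offset 8: leading byte 0xC6 = 11000110 → 2-byte char #3 = C6 8A.
Offset 10: leading byte 0xF2 = 11110010 → 4-byte char #4 = F2 96 A4 B3.
Offset 14: leading byte 0xE2 = 11100010 → 3-byte char #5 = E2 96 A4.
Offset 17: leading byte 0xF0 = 11110000 → 4-byte char #6 = F0 90 90 9D.
Offset 21: leading byte 0xF3 = 11110011 → 4-byte char #7 = F3 97 80 8F.
Offset 25: leading byte 0x46 = 01000110 → 1-byte char #8 = 46.
Leading byte 0x46 = 01000110 matches 0xxxxxxx → 1-byte sequence.
Byte 1: 0x46 = 01000110, payload 1000110 (7 bits).
Concatenate: 1000110 = 0x46 (7 bits → U+0046).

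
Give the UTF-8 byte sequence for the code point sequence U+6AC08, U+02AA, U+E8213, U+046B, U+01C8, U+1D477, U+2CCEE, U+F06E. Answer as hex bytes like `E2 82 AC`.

F1 AA B0 88 CA AA F3 A8 88 93 D1 AB C7 88 F0 9D 91 B7 F0 AC B3 AE EF 81 AE

U+6AC08: 4-byte form → F1 AA B0 88.
U+02AA: 2-byte form → CA AA.
U+E8213: 4-byte form → F3 A8 88 93.
U+046B: 2-byte form → D1 AB.
U+01C8: 2-byte form → C7 88.
U+1D477: 4-byte form → F0 9D 91 B7.
U+2CCEE: 4-byte form → F0 AC B3 AE.
U+F06E: 3-byte form → EF 81 AE.
Concatenated (25 bytes): F1 AA B0 88 CA AA F3 A8 88 93 D1 AB C7 88 F0 9D 91 B7 F0 AC B3 AE EF 81 AE.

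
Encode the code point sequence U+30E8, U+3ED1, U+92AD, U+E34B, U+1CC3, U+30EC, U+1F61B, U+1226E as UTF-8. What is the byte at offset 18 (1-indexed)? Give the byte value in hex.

0xAC

1-indexed offset 18 is 0-indexed offset 17.
U+30E8 → 3-byte form E3 83 A8 at offsets 0–2.
U+3ED1 → 3-byte form E3 BB 91 at offsets 3–5.
U+92AD → 3-byte form E9 8A AD at offsets 6–8.
U+E34B → 3-byte form EE 8D 8B at offsets 9–11.
U+1CC3 → 3-byte form E1 B3 83 at offsets 12–14.
U+30EC → 3-byte form E3 83 AC at offsets 15–17.
Offset 17 falls in char 6's range; it's byte 3 of E3 83 AC = 0xAC.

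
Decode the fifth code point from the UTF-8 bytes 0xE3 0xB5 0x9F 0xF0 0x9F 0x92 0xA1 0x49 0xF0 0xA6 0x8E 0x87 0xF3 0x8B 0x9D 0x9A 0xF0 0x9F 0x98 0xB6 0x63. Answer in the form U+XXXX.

U+CB75A

Offset 0: leading byte 0xE3 = 11100011 → 3-byte char #1 = E3 B5 9F.
Offset 3: leading byte 0xF0 = 11110000 → 4-byte char #2 = F0 9F 92 A1.
Offset 7: leading byte 0x49 = 01001001 → 1-byte char #3 = 49.
Offset 8: leading byte 0xF0 = 11110000 → 4-byte char #4 = F0 A6 8E 87.
Offset 12: leading byte 0xF3 = 11110011 → 4-byte char #5 = F3 8B 9D 9A.
Leading byte 0xF3 = 11110011 matches 11110xxx → 4-byte sequence.
Byte 1: 0xF3 = 11110011, payload 011 (3 bits).
Byte 2: 0x8B = 10001011 (10xxxxxx ✓), payload 001011.
Byte 3: 0x9D = 10011101 (10xxxxxx ✓), payload 011101.
Byte 4: 0x9A = 10011010 (10xxxxxx ✓), payload 011010.
Concatenate: 011001011011101011010 = 0xCB75A (21 bits → U+CB75A).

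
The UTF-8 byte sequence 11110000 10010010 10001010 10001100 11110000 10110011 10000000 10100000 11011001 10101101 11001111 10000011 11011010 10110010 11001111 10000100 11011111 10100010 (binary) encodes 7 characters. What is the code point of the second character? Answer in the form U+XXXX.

Offset 0: leading byte 0xF0 = 11110000 → 4-byte char #1 = F0 92 8A 8C.
Offset 4: leading byte 0xF0 = 11110000 → 4-byte char #2 = F0 B3 80 A0.
Leading byte 0xF0 = 11110000 matches 11110xxx → 4-byte sequence.
Byte 1: 0xF0 = 11110000, payload 000 (3 bits).
Byte 2: 0xB3 = 10110011 (10xxxxxx ✓), payload 110011.
Byte 3: 0x80 = 10000000 (10xxxxxx ✓), payload 000000.
Byte 4: 0xA0 = 10100000 (10xxxxxx ✓), payload 100000.
Concatenate: 000110011000000100000 = 0x33020 (21 bits → U+33020).

U+33020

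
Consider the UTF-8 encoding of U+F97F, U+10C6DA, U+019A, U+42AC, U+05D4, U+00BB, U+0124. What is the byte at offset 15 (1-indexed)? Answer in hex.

0xC2

1-indexed offset 15 is 0-indexed offset 14.
U+F97F → 3-byte form EF A5 BF at offsets 0–2.
U+10C6DA → 4-byte form F4 8C 9B 9A at offsets 3–6.
U+019A → 2-byte form C6 9A at offsets 7–8.
U+42AC → 3-byte form E4 8A AC at offsets 9–11.
U+05D4 → 2-byte form D7 94 at offsets 12–13.
U+00BB → 2-byte form C2 BB at offsets 14–15.
Offset 14 falls in char 6's range; it's byte 1 of C2 BB = 0xC2.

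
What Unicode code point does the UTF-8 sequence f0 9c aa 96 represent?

Leading byte 0xF0 = 11110000 matches 11110xxx → 4-byte sequence.
Byte 1: 0xF0 = 11110000, payload 000 (3 bits).
Byte 2: 0x9C = 10011100 (10xxxxxx ✓), payload 011100.
Byte 3: 0xAA = 10101010 (10xxxxxx ✓), payload 101010.
Byte 4: 0x96 = 10010110 (10xxxxxx ✓), payload 010110.
Concatenate: 000011100101010010110 = 0x1CA96 (21 bits → U+1CA96).

U+1CA96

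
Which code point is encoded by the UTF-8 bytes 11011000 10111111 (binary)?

Leading byte 0xD8 = 11011000 matches 110xxxxx → 2-byte sequence.
Byte 1: 0xD8 = 11011000, payload 11000 (5 bits).
Byte 2: 0xBF = 10111111 (10xxxxxx ✓), payload 111111.
Concatenate: 11000111111 = 0x63F (11 bits → U+063F).

U+063F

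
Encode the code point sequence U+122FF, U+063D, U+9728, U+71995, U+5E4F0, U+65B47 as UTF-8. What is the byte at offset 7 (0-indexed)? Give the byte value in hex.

U+122FF → 4-byte form F0 92 8B BF at offsets 0–3.
U+063D → 2-byte form D8 BD at offsets 4–5.
U+9728 → 3-byte form E9 9C A8 at offsets 6–8.
Offset 7 falls in char 3's range; it's byte 2 of E9 9C A8 = 0x9C.

0x9C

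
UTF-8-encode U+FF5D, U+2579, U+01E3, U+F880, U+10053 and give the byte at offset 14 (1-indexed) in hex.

1-indexed offset 14 is 0-indexed offset 13.
U+FF5D → 3-byte form EF BD 9D at offsets 0–2.
U+2579 → 3-byte form E2 95 B9 at offsets 3–5.
U+01E3 → 2-byte form C7 A3 at offsets 6–7.
U+F880 → 3-byte form EF A2 80 at offsets 8–10.
U+10053 → 4-byte form F0 90 81 93 at offsets 11–14.
Offset 13 falls in char 5's range; it's byte 3 of F0 90 81 93 = 0x81.

0x81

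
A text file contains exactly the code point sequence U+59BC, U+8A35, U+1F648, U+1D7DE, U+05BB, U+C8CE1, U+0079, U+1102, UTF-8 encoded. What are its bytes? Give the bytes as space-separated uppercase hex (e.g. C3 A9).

E5 A6 BC E8 A8 B5 F0 9F 99 88 F0 9D 9F 9E D6 BB F3 88 B3 A1 79 E1 84 82

U+59BC: 3-byte form → E5 A6 BC.
U+8A35: 3-byte form → E8 A8 B5.
U+1F648: 4-byte form → F0 9F 99 88.
U+1D7DE: 4-byte form → F0 9D 9F 9E.
U+05BB: 2-byte form → D6 BB.
U+C8CE1: 4-byte form → F3 88 B3 A1.
U+0079: 1-byte form → 79.
U+1102: 3-byte form → E1 84 82.
Concatenated (24 bytes): E5 A6 BC E8 A8 B5 F0 9F 99 88 F0 9D 9F 9E D6 BB F3 88 B3 A1 79 E1 84 82.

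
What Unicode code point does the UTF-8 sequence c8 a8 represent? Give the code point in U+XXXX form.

Leading byte 0xC8 = 11001000 matches 110xxxxx → 2-byte sequence.
Byte 1: 0xC8 = 11001000, payload 01000 (5 bits).
Byte 2: 0xA8 = 10101000 (10xxxxxx ✓), payload 101000.
Concatenate: 01000101000 = 0x228 (11 bits → U+0228).

U+0228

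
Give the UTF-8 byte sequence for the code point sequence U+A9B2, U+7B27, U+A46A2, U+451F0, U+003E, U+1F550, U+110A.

U+A9B2: 3-byte form → EA A6 B2.
U+7B27: 3-byte form → E7 AC A7.
U+A46A2: 4-byte form → F2 A4 9A A2.
U+451F0: 4-byte form → F1 85 87 B0.
U+003E: 1-byte form → 3E.
U+1F550: 4-byte form → F0 9F 95 90.
U+110A: 3-byte form → E1 84 8A.
Concatenated (22 bytes): EA A6 B2 E7 AC A7 F2 A4 9A A2 F1 85 87 B0 3E F0 9F 95 90 E1 84 8A.

EA A6 B2 E7 AC A7 F2 A4 9A A2 F1 85 87 B0 3E F0 9F 95 90 E1 84 8A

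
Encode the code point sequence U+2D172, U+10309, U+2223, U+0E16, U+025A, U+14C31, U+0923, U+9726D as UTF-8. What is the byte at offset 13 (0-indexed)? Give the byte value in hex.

0x96

U+2D172 → 4-byte form F0 AD 85 B2 at offsets 0–3.
U+10309 → 4-byte form F0 90 8C 89 at offsets 4–7.
U+2223 → 3-byte form E2 88 A3 at offsets 8–10.
U+0E16 → 3-byte form E0 B8 96 at offsets 11–13.
Offset 13 falls in char 4's range; it's byte 3 of E0 B8 96 = 0x96.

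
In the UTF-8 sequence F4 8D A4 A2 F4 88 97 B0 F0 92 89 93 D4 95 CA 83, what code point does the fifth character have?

U+0283

Offset 0: leading byte 0xF4 = 11110100 → 4-byte char #1 = F4 8D A4 A2.
Offset 4: leading byte 0xF4 = 11110100 → 4-byte char #2 = F4 88 97 B0.
Offset 8: leading byte 0xF0 = 11110000 → 4-byte char #3 = F0 92 89 93.
Offset 12: leading byte 0xD4 = 11010100 → 2-byte char #4 = D4 95.
Offset 14: leading byte 0xCA = 11001010 → 2-byte char #5 = CA 83.
Leading byte 0xCA = 11001010 matches 110xxxxx → 2-byte sequence.
Byte 1: 0xCA = 11001010, payload 01010 (5 bits).
Byte 2: 0x83 = 10000011 (10xxxxxx ✓), payload 000011.
Concatenate: 01010000011 = 0x283 (11 bits → U+0283).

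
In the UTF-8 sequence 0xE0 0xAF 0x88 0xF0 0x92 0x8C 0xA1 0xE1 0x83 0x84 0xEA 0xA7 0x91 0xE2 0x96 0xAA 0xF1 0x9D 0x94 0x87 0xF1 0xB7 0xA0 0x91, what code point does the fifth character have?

Offset 0: leading byte 0xE0 = 11100000 → 3-byte char #1 = E0 AF 88.
Offset 3: leading byte 0xF0 = 11110000 → 4-byte char #2 = F0 92 8C A1.
Offset 7: leading byte 0xE1 = 11100001 → 3-byte char #3 = E1 83 84.
Offset 10: leading byte 0xEA = 11101010 → 3-byte char #4 = EA A7 91.
Offset 13: leading byte 0xE2 = 11100010 → 3-byte char #5 = E2 96 AA.
Leading byte 0xE2 = 11100010 matches 1110xxxx → 3-byte sequence.
Byte 1: 0xE2 = 11100010, payload 0010 (4 bits).
Byte 2: 0x96 = 10010110 (10xxxxxx ✓), payload 010110.
Byte 3: 0xAA = 10101010 (10xxxxxx ✓), payload 101010.
Concatenate: 0010010110101010 = 0x25AA (16 bits → U+25AA).

U+25AA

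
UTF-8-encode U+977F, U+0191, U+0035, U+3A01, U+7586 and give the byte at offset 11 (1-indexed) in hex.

1-indexed offset 11 is 0-indexed offset 10.
U+977F → 3-byte form E9 9D BF at offsets 0–2.
U+0191 → 2-byte form C6 91 at offsets 3–4.
U+0035 → 1-byte form 35 at offsets 5–5.
U+3A01 → 3-byte form E3 A8 81 at offsets 6–8.
U+7586 → 3-byte form E7 96 86 at offsets 9–11.
Offset 10 falls in char 5's range; it's byte 2 of E7 96 86 = 0x96.

0x96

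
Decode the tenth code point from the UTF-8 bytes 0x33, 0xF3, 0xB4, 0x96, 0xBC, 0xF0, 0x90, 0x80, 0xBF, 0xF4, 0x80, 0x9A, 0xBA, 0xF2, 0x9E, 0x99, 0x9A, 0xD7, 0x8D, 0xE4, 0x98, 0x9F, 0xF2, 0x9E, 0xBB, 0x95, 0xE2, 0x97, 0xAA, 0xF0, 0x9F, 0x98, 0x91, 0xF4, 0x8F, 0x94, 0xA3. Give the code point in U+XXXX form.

U+1F611

Offset 0: leading byte 0x33 = 00110011 → 1-byte char #1 = 33.
Offset 1: leading byte 0xF3 = 11110011 → 4-byte char #2 = F3 B4 96 BC.
Offset 5: leading byte 0xF0 = 11110000 → 4-byte char #3 = F0 90 80 BF.
Offset 9: leading byte 0xF4 = 11110100 → 4-byte char #4 = F4 80 9A BA.
Offset 13: leading byte 0xF2 = 11110010 → 4-byte char #5 = F2 9E 99 9A.
Offset 17: leading byte 0xD7 = 11010111 → 2-byte char #6 = D7 8D.
Offset 19: leading byte 0xE4 = 11100100 → 3-byte char #7 = E4 98 9F.
Offset 22: leading byte 0xF2 = 11110010 → 4-byte char #8 = F2 9E BB 95.
Offset 26: leading byte 0xE2 = 11100010 → 3-byte char #9 = E2 97 AA.
Offset 29: leading byte 0xF0 = 11110000 → 4-byte char #10 = F0 9F 98 91.
Leading byte 0xF0 = 11110000 matches 11110xxx → 4-byte sequence.
Byte 1: 0xF0 = 11110000, payload 000 (3 bits).
Byte 2: 0x9F = 10011111 (10xxxxxx ✓), payload 011111.
Byte 3: 0x98 = 10011000 (10xxxxxx ✓), payload 011000.
Byte 4: 0x91 = 10010001 (10xxxxxx ✓), payload 010001.
Concatenate: 000011111011000010001 = 0x1F611 (21 bits → U+1F611).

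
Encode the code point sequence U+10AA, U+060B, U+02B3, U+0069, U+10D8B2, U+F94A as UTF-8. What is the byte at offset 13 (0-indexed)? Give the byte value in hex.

0xA5

U+10AA → 3-byte form E1 82 AA at offsets 0–2.
U+060B → 2-byte form D8 8B at offsets 3–4.
U+02B3 → 2-byte form CA B3 at offsets 5–6.
U+0069 → 1-byte form 69 at offsets 7–7.
U+10D8B2 → 4-byte form F4 8D A2 B2 at offsets 8–11.
U+F94A → 3-byte form EF A5 8A at offsets 12–14.
Offset 13 falls in char 6's range; it's byte 2 of EF A5 8A = 0xA5.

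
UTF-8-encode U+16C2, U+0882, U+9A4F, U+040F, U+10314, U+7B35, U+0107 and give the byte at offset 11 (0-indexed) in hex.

0xF0

U+16C2 → 3-byte form E1 9B 82 at offsets 0–2.
U+0882 → 3-byte form E0 A2 82 at offsets 3–5.
U+9A4F → 3-byte form E9 A9 8F at offsets 6–8.
U+040F → 2-byte form D0 8F at offsets 9–10.
U+10314 → 4-byte form F0 90 8C 94 at offsets 11–14.
Offset 11 falls in char 5's range; it's byte 1 of F0 90 8C 94 = 0xF0.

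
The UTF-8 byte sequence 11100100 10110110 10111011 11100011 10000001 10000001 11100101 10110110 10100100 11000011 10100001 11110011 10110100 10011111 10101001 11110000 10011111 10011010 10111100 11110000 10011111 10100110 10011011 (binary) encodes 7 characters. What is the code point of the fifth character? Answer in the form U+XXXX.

Offset 0: leading byte 0xE4 = 11100100 → 3-byte char #1 = E4 B6 BB.
Offset 3: leading byte 0xE3 = 11100011 → 3-byte char #2 = E3 81 81.
Offset 6: leading byte 0xE5 = 11100101 → 3-byte char #3 = E5 B6 A4.
Offset 9: leading byte 0xC3 = 11000011 → 2-byte char #4 = C3 A1.
Offset 11: leading byte 0xF3 = 11110011 → 4-byte char #5 = F3 B4 9F A9.
Leading byte 0xF3 = 11110011 matches 11110xxx → 4-byte sequence.
Byte 1: 0xF3 = 11110011, payload 011 (3 bits).
Byte 2: 0xB4 = 10110100 (10xxxxxx ✓), payload 110100.
Byte 3: 0x9F = 10011111 (10xxxxxx ✓), payload 011111.
Byte 4: 0xA9 = 10101001 (10xxxxxx ✓), payload 101001.
Concatenate: 011110100011111101001 = 0xF47E9 (21 bits → U+F47E9).

U+F47E9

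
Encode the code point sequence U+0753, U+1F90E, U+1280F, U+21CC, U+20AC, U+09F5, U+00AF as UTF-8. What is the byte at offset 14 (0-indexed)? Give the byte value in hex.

0x82

U+0753 → 2-byte form DD 93 at offsets 0–1.
U+1F90E → 4-byte form F0 9F A4 8E at offsets 2–5.
U+1280F → 4-byte form F0 92 A0 8F at offsets 6–9.
U+21CC → 3-byte form E2 87 8C at offsets 10–12.
U+20AC → 3-byte form E2 82 AC at offsets 13–15.
Offset 14 falls in char 5's range; it's byte 2 of E2 82 AC = 0x82.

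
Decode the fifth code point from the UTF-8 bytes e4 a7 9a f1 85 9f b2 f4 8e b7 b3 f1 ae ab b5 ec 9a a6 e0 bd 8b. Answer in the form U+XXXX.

U+C6A6

Offset 0: leading byte 0xE4 = 11100100 → 3-byte char #1 = E4 A7 9A.
Offset 3: leading byte 0xF1 = 11110001 → 4-byte char #2 = F1 85 9F B2.
Offset 7: leading byte 0xF4 = 11110100 → 4-byte char #3 = F4 8E B7 B3.
Offset 11: leading byte 0xF1 = 11110001 → 4-byte char #4 = F1 AE AB B5.
Offset 15: leading byte 0xEC = 11101100 → 3-byte char #5 = EC 9A A6.
Leading byte 0xEC = 11101100 matches 1110xxxx → 3-byte sequence.
Byte 1: 0xEC = 11101100, payload 1100 (4 bits).
Byte 2: 0x9A = 10011010 (10xxxxxx ✓), payload 011010.
Byte 3: 0xA6 = 10100110 (10xxxxxx ✓), payload 100110.
Concatenate: 1100011010100110 = 0xC6A6 (16 bits → U+C6A6).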